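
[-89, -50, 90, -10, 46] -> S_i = Random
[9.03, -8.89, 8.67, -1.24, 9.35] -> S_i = Random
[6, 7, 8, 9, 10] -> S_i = 6 + 1*i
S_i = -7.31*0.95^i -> [-7.31, -6.94, -6.6, -6.27, -5.95]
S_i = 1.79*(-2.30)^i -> [1.79, -4.12, 9.47, -21.78, 50.09]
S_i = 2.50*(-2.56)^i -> [2.5, -6.4, 16.38, -41.94, 107.37]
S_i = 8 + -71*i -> [8, -63, -134, -205, -276]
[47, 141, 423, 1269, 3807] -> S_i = 47*3^i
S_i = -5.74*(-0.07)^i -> [-5.74, 0.4, -0.03, 0.0, -0.0]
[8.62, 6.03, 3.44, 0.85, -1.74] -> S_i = 8.62 + -2.59*i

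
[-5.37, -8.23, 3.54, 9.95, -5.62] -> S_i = Random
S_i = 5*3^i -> [5, 15, 45, 135, 405]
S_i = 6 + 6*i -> [6, 12, 18, 24, 30]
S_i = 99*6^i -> [99, 594, 3564, 21384, 128304]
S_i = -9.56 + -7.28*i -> [-9.56, -16.84, -24.12, -31.4, -38.68]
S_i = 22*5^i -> [22, 110, 550, 2750, 13750]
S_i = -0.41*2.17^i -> [-0.41, -0.89, -1.93, -4.19, -9.09]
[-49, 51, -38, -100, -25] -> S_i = Random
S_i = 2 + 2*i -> [2, 4, 6, 8, 10]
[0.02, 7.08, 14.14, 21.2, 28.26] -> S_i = 0.02 + 7.06*i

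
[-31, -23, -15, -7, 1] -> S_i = -31 + 8*i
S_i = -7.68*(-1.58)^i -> [-7.68, 12.13, -19.17, 30.29, -47.86]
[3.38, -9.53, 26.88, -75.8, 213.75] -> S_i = 3.38*(-2.82)^i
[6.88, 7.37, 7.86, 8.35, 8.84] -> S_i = 6.88 + 0.49*i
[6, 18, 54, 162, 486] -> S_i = 6*3^i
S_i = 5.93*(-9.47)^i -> [5.93, -56.16, 531.81, -5036.22, 47693.0]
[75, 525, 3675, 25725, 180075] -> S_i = 75*7^i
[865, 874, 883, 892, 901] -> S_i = 865 + 9*i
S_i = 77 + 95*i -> [77, 172, 267, 362, 457]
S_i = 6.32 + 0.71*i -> [6.32, 7.03, 7.74, 8.45, 9.16]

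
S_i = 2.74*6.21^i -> [2.74, 17.02, 105.67, 656.18, 4074.9]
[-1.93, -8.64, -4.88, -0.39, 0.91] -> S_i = Random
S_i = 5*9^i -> [5, 45, 405, 3645, 32805]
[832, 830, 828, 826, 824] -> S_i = 832 + -2*i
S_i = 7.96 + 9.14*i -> [7.96, 17.1, 26.24, 35.38, 44.52]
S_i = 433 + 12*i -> [433, 445, 457, 469, 481]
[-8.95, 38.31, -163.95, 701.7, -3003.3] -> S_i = -8.95*(-4.28)^i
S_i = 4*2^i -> [4, 8, 16, 32, 64]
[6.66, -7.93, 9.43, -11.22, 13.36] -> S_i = 6.66*(-1.19)^i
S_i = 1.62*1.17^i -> [1.62, 1.9, 2.22, 2.59, 3.04]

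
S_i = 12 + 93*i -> [12, 105, 198, 291, 384]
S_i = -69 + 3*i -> [-69, -66, -63, -60, -57]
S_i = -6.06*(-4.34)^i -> [-6.06, 26.3, -114.14, 495.38, -2149.97]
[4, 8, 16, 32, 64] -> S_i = 4*2^i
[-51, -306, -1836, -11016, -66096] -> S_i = -51*6^i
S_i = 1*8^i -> [1, 8, 64, 512, 4096]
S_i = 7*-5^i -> [7, -35, 175, -875, 4375]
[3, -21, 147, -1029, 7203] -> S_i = 3*-7^i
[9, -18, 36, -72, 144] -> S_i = 9*-2^i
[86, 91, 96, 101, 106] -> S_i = 86 + 5*i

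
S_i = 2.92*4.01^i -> [2.92, 11.71, 46.95, 188.29, 755.02]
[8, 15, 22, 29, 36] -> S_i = 8 + 7*i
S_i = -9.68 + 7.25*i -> [-9.68, -2.43, 4.82, 12.07, 19.32]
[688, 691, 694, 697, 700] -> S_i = 688 + 3*i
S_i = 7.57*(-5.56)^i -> [7.57, -42.09, 234.02, -1301.13, 7234.28]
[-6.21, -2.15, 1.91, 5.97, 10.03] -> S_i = -6.21 + 4.06*i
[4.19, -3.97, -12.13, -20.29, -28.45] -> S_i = 4.19 + -8.16*i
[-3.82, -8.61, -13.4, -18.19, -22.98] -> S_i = -3.82 + -4.79*i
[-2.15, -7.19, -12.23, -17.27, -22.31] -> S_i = -2.15 + -5.04*i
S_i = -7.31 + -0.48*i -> [-7.31, -7.79, -8.27, -8.75, -9.23]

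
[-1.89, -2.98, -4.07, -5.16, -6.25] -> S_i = -1.89 + -1.09*i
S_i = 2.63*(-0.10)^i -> [2.63, -0.26, 0.03, -0.0, 0.0]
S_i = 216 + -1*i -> [216, 215, 214, 213, 212]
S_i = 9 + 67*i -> [9, 76, 143, 210, 277]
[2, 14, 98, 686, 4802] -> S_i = 2*7^i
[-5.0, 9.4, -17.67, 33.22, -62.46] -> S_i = -5.00*(-1.88)^i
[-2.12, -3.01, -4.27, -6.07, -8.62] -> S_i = -2.12*1.42^i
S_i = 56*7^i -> [56, 392, 2744, 19208, 134456]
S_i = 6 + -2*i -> [6, 4, 2, 0, -2]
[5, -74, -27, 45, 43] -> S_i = Random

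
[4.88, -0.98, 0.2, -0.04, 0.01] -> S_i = 4.88*(-0.20)^i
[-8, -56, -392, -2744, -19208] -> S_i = -8*7^i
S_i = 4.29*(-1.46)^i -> [4.29, -6.26, 9.14, -13.35, 19.49]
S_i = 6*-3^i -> [6, -18, 54, -162, 486]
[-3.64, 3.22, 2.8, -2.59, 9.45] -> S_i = Random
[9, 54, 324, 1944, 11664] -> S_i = 9*6^i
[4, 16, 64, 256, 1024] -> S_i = 4*4^i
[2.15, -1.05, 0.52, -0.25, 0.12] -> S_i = 2.15*(-0.49)^i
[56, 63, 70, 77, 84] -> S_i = 56 + 7*i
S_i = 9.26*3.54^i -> [9.26, 32.78, 116.04, 410.79, 1454.2]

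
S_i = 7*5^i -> [7, 35, 175, 875, 4375]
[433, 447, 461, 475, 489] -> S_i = 433 + 14*i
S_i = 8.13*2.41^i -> [8.13, 19.59, 47.22, 113.8, 274.26]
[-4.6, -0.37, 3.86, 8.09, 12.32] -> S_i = -4.60 + 4.23*i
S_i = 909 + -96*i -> [909, 813, 717, 621, 525]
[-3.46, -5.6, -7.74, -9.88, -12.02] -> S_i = -3.46 + -2.14*i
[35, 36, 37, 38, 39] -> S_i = 35 + 1*i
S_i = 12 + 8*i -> [12, 20, 28, 36, 44]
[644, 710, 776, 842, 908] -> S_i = 644 + 66*i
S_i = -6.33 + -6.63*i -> [-6.33, -12.96, -19.59, -26.22, -32.85]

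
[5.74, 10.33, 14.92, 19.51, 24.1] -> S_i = 5.74 + 4.59*i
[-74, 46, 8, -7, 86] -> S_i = Random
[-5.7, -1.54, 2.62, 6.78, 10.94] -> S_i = -5.70 + 4.16*i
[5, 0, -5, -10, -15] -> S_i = 5 + -5*i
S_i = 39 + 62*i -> [39, 101, 163, 225, 287]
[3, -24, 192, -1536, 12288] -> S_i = 3*-8^i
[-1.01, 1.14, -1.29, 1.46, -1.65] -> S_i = -1.01*(-1.13)^i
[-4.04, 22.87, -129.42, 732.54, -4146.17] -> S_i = -4.04*(-5.66)^i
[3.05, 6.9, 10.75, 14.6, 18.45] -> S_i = 3.05 + 3.85*i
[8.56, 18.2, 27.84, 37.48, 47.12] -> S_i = 8.56 + 9.64*i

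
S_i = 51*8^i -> [51, 408, 3264, 26112, 208896]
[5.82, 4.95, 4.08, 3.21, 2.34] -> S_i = 5.82 + -0.87*i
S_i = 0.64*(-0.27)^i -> [0.64, -0.17, 0.05, -0.01, 0.0]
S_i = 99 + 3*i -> [99, 102, 105, 108, 111]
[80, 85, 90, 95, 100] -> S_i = 80 + 5*i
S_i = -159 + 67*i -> [-159, -92, -25, 42, 109]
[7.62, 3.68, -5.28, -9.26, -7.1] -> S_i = Random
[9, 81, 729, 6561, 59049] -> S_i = 9*9^i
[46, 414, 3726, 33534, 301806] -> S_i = 46*9^i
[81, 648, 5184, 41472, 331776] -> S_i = 81*8^i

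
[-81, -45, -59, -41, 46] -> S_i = Random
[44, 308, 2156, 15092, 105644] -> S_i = 44*7^i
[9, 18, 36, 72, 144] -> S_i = 9*2^i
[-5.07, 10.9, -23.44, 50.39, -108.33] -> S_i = -5.07*(-2.15)^i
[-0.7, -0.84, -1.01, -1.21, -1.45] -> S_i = -0.70*1.20^i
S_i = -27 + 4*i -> [-27, -23, -19, -15, -11]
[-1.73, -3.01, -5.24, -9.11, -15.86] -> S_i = -1.73*1.74^i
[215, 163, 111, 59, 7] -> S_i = 215 + -52*i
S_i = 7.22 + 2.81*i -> [7.22, 10.03, 12.84, 15.65, 18.46]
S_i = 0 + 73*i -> [0, 73, 146, 219, 292]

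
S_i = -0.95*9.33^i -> [-0.95, -8.86, -82.7, -771.56, -7198.64]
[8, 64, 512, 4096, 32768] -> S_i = 8*8^i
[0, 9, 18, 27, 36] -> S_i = 0 + 9*i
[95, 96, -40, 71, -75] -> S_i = Random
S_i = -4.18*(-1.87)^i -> [-4.18, 7.82, -14.62, 27.33, -51.11]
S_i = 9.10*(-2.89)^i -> [9.1, -26.3, 76.0, -219.65, 634.79]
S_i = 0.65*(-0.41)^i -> [0.65, -0.27, 0.11, -0.04, 0.02]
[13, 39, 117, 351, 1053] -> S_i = 13*3^i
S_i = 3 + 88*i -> [3, 91, 179, 267, 355]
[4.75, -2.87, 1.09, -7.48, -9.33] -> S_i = Random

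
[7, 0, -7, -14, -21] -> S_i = 7 + -7*i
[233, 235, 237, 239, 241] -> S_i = 233 + 2*i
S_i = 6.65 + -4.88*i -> [6.65, 1.77, -3.11, -7.99, -12.87]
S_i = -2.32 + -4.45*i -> [-2.32, -6.77, -11.22, -15.67, -20.12]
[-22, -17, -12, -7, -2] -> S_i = -22 + 5*i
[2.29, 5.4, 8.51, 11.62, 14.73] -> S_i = 2.29 + 3.11*i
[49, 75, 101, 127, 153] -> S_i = 49 + 26*i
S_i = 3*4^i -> [3, 12, 48, 192, 768]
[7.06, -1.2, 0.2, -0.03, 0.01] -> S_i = 7.06*(-0.17)^i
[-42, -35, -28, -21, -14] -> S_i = -42 + 7*i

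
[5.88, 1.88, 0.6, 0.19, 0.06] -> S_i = 5.88*0.32^i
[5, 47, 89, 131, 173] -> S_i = 5 + 42*i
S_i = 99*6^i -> [99, 594, 3564, 21384, 128304]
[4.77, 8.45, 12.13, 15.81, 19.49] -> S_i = 4.77 + 3.68*i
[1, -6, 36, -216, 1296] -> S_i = 1*-6^i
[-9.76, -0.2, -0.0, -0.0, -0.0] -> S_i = -9.76*0.02^i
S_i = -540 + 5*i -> [-540, -535, -530, -525, -520]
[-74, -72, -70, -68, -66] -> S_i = -74 + 2*i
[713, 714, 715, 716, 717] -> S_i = 713 + 1*i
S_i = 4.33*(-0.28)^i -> [4.33, -1.21, 0.34, -0.1, 0.03]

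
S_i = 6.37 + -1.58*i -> [6.37, 4.79, 3.21, 1.63, 0.05]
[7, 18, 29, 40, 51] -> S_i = 7 + 11*i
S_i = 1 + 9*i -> [1, 10, 19, 28, 37]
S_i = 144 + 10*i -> [144, 154, 164, 174, 184]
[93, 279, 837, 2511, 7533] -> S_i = 93*3^i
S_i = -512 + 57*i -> [-512, -455, -398, -341, -284]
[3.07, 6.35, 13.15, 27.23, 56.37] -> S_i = 3.07*2.07^i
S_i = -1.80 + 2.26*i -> [-1.8, 0.46, 2.72, 4.98, 7.24]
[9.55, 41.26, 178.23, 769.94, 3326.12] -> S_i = 9.55*4.32^i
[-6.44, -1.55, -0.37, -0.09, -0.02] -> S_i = -6.44*0.24^i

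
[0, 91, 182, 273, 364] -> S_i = 0 + 91*i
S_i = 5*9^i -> [5, 45, 405, 3645, 32805]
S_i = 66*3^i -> [66, 198, 594, 1782, 5346]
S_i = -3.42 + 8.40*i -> [-3.42, 4.98, 13.38, 21.78, 30.18]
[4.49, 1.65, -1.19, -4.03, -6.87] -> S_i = 4.49 + -2.84*i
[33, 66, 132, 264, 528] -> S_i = 33*2^i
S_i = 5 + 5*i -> [5, 10, 15, 20, 25]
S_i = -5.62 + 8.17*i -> [-5.62, 2.55, 10.72, 18.89, 27.06]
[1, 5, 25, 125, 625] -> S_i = 1*5^i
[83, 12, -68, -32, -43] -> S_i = Random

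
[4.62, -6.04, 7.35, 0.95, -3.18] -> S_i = Random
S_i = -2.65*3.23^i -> [-2.65, -8.56, -27.65, -89.3, -288.44]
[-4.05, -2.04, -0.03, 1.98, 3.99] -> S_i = -4.05 + 2.01*i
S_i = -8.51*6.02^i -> [-8.51, -51.23, -308.41, -1856.6, -11176.75]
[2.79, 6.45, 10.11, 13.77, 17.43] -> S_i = 2.79 + 3.66*i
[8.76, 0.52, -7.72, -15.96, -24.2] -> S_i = 8.76 + -8.24*i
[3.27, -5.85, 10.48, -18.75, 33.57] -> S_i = 3.27*(-1.79)^i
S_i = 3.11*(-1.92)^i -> [3.11, -5.97, 11.46, -22.01, 42.26]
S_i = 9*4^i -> [9, 36, 144, 576, 2304]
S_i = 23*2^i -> [23, 46, 92, 184, 368]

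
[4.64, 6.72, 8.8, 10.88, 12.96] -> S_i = 4.64 + 2.08*i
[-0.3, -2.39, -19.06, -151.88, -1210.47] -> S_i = -0.30*7.97^i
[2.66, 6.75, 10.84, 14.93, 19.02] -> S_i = 2.66 + 4.09*i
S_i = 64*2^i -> [64, 128, 256, 512, 1024]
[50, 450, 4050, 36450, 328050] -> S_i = 50*9^i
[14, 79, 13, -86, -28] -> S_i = Random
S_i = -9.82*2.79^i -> [-9.82, -27.4, -76.44, -213.27, -595.02]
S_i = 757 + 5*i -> [757, 762, 767, 772, 777]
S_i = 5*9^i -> [5, 45, 405, 3645, 32805]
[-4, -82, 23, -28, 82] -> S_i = Random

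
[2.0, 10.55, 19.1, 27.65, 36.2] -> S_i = 2.00 + 8.55*i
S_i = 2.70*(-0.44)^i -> [2.7, -1.19, 0.52, -0.23, 0.1]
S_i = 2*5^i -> [2, 10, 50, 250, 1250]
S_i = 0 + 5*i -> [0, 5, 10, 15, 20]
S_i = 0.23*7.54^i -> [0.23, 1.73, 13.08, 98.59, 743.38]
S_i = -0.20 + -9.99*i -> [-0.2, -10.19, -20.18, -30.17, -40.16]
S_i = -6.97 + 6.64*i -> [-6.97, -0.33, 6.31, 12.95, 19.59]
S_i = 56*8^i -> [56, 448, 3584, 28672, 229376]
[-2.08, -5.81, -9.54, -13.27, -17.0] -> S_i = -2.08 + -3.73*i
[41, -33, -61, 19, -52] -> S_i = Random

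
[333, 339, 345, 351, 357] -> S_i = 333 + 6*i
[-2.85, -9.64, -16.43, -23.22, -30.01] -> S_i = -2.85 + -6.79*i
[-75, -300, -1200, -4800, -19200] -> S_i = -75*4^i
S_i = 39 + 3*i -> [39, 42, 45, 48, 51]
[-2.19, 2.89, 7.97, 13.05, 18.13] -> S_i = -2.19 + 5.08*i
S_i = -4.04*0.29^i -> [-4.04, -1.17, -0.34, -0.1, -0.03]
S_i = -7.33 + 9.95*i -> [-7.33, 2.62, 12.57, 22.52, 32.47]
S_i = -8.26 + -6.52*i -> [-8.26, -14.78, -21.3, -27.82, -34.34]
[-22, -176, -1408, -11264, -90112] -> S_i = -22*8^i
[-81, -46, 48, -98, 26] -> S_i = Random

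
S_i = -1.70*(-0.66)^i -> [-1.7, 1.12, -0.74, 0.49, -0.32]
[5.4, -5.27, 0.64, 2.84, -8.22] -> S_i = Random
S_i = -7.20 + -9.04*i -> [-7.2, -16.24, -25.28, -34.32, -43.36]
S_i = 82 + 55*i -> [82, 137, 192, 247, 302]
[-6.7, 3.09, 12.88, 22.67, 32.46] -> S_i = -6.70 + 9.79*i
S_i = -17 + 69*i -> [-17, 52, 121, 190, 259]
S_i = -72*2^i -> [-72, -144, -288, -576, -1152]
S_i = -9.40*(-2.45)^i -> [-9.4, 23.03, -56.42, 138.24, -338.68]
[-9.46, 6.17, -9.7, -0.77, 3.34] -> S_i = Random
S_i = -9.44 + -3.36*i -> [-9.44, -12.8, -16.16, -19.52, -22.88]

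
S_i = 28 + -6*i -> [28, 22, 16, 10, 4]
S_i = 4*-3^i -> [4, -12, 36, -108, 324]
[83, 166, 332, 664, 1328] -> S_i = 83*2^i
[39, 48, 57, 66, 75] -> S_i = 39 + 9*i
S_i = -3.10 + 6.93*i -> [-3.1, 3.83, 10.76, 17.69, 24.62]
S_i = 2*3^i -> [2, 6, 18, 54, 162]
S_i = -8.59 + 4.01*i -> [-8.59, -4.58, -0.57, 3.44, 7.45]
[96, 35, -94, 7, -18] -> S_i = Random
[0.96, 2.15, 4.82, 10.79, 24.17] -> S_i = 0.96*2.24^i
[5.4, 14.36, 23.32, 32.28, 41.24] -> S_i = 5.40 + 8.96*i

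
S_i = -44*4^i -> [-44, -176, -704, -2816, -11264]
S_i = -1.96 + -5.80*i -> [-1.96, -7.76, -13.56, -19.36, -25.16]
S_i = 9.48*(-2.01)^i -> [9.48, -19.05, 38.3, -76.98, 154.74]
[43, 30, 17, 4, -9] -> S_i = 43 + -13*i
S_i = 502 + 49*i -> [502, 551, 600, 649, 698]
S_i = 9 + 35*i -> [9, 44, 79, 114, 149]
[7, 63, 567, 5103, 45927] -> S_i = 7*9^i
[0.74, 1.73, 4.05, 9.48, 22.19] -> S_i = 0.74*2.34^i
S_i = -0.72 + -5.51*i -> [-0.72, -6.23, -11.74, -17.25, -22.76]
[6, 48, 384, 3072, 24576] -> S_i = 6*8^i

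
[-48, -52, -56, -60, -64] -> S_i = -48 + -4*i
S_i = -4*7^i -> [-4, -28, -196, -1372, -9604]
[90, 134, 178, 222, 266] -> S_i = 90 + 44*i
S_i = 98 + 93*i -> [98, 191, 284, 377, 470]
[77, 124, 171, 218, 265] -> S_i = 77 + 47*i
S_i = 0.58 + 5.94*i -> [0.58, 6.52, 12.46, 18.4, 24.34]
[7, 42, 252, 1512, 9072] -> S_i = 7*6^i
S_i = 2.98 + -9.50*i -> [2.98, -6.52, -16.02, -25.52, -35.02]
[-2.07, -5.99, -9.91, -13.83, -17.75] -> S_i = -2.07 + -3.92*i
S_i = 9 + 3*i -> [9, 12, 15, 18, 21]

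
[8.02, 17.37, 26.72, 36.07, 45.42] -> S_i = 8.02 + 9.35*i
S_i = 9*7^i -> [9, 63, 441, 3087, 21609]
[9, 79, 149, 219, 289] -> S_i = 9 + 70*i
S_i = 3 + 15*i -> [3, 18, 33, 48, 63]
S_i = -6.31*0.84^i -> [-6.31, -5.3, -4.45, -3.74, -3.14]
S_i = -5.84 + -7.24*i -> [-5.84, -13.08, -20.32, -27.56, -34.8]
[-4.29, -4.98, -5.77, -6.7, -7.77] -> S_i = -4.29*1.16^i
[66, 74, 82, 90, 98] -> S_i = 66 + 8*i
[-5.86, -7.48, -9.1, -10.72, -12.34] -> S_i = -5.86 + -1.62*i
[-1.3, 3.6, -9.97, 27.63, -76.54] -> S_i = -1.30*(-2.77)^i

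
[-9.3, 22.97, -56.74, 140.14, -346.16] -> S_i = -9.30*(-2.47)^i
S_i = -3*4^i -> [-3, -12, -48, -192, -768]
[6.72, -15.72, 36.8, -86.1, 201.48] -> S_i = 6.72*(-2.34)^i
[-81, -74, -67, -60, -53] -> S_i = -81 + 7*i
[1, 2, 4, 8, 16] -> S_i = 1*2^i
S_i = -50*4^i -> [-50, -200, -800, -3200, -12800]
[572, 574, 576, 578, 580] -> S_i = 572 + 2*i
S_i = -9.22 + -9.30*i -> [-9.22, -18.52, -27.82, -37.12, -46.42]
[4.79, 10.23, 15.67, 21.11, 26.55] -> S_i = 4.79 + 5.44*i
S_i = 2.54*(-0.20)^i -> [2.54, -0.51, 0.1, -0.02, 0.0]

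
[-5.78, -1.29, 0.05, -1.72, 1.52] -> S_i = Random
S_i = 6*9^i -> [6, 54, 486, 4374, 39366]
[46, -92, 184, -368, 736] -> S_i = 46*-2^i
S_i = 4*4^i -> [4, 16, 64, 256, 1024]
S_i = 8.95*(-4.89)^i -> [8.95, -43.77, 214.01, -1046.53, 5117.51]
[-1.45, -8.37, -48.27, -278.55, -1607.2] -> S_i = -1.45*5.77^i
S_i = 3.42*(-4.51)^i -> [3.42, -15.42, 69.56, -313.73, 1414.92]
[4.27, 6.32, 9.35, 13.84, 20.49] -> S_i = 4.27*1.48^i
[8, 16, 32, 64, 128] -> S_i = 8*2^i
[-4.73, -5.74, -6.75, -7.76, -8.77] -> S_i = -4.73 + -1.01*i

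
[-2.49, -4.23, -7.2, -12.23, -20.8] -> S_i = -2.49*1.70^i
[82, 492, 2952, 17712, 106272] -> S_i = 82*6^i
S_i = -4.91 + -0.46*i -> [-4.91, -5.37, -5.83, -6.29, -6.75]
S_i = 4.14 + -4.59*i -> [4.14, -0.45, -5.04, -9.63, -14.22]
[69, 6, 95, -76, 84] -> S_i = Random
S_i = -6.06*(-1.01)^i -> [-6.06, 6.12, -6.18, 6.24, -6.31]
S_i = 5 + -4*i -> [5, 1, -3, -7, -11]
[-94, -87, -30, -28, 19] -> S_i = Random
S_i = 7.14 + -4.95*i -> [7.14, 2.19, -2.76, -7.71, -12.66]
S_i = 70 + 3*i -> [70, 73, 76, 79, 82]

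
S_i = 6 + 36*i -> [6, 42, 78, 114, 150]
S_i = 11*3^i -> [11, 33, 99, 297, 891]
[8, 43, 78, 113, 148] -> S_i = 8 + 35*i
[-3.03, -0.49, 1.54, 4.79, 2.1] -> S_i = Random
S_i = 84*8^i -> [84, 672, 5376, 43008, 344064]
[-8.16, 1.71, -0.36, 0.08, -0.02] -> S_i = -8.16*(-0.21)^i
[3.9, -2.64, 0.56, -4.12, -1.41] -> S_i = Random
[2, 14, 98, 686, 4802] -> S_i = 2*7^i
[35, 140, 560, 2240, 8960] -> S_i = 35*4^i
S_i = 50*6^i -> [50, 300, 1800, 10800, 64800]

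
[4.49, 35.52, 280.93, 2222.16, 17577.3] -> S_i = 4.49*7.91^i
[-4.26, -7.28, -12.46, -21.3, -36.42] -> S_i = -4.26*1.71^i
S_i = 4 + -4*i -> [4, 0, -4, -8, -12]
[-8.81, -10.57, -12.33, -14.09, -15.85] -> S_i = -8.81 + -1.76*i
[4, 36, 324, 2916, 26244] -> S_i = 4*9^i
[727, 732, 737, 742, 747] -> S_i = 727 + 5*i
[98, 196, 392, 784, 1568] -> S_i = 98*2^i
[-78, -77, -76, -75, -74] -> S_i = -78 + 1*i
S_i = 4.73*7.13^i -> [4.73, 33.72, 240.46, 1714.47, 12224.17]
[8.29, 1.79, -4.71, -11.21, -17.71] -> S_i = 8.29 + -6.50*i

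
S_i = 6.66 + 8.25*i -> [6.66, 14.91, 23.16, 31.41, 39.66]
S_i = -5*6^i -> [-5, -30, -180, -1080, -6480]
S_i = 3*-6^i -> [3, -18, 108, -648, 3888]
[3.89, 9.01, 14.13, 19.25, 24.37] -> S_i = 3.89 + 5.12*i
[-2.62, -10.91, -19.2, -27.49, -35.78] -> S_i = -2.62 + -8.29*i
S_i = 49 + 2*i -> [49, 51, 53, 55, 57]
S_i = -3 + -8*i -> [-3, -11, -19, -27, -35]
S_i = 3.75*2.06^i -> [3.75, 7.72, 15.91, 32.78, 67.53]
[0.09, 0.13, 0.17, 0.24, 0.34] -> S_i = 0.09*1.39^i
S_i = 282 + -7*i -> [282, 275, 268, 261, 254]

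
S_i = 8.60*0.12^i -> [8.6, 1.03, 0.12, 0.01, 0.0]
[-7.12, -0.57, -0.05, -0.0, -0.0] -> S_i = -7.12*0.08^i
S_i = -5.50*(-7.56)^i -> [-5.5, 41.58, -314.34, 2376.45, -17965.94]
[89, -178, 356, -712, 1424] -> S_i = 89*-2^i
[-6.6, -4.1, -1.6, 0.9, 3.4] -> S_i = -6.60 + 2.50*i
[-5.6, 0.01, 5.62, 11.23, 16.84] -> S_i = -5.60 + 5.61*i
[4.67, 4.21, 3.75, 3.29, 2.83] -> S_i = 4.67 + -0.46*i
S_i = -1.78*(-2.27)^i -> [-1.78, 4.04, -9.17, 20.82, -47.26]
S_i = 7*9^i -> [7, 63, 567, 5103, 45927]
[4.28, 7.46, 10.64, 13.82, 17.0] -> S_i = 4.28 + 3.18*i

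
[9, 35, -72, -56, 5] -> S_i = Random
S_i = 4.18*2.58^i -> [4.18, 10.78, 27.82, 71.79, 185.21]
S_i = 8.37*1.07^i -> [8.37, 8.96, 9.58, 10.25, 10.97]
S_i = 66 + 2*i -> [66, 68, 70, 72, 74]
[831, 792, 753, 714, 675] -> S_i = 831 + -39*i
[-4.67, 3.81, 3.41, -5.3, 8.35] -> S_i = Random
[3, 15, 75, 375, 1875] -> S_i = 3*5^i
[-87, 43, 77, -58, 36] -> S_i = Random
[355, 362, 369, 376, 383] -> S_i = 355 + 7*i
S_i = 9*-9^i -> [9, -81, 729, -6561, 59049]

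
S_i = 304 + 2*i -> [304, 306, 308, 310, 312]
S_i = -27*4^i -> [-27, -108, -432, -1728, -6912]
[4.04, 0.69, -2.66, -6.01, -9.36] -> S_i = 4.04 + -3.35*i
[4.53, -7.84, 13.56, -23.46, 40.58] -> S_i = 4.53*(-1.73)^i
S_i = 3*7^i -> [3, 21, 147, 1029, 7203]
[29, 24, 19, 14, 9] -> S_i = 29 + -5*i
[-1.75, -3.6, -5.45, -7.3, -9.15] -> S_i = -1.75 + -1.85*i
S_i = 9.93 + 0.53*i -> [9.93, 10.46, 10.99, 11.52, 12.05]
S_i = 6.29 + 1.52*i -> [6.29, 7.81, 9.33, 10.85, 12.37]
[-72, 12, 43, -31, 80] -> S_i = Random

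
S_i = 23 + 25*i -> [23, 48, 73, 98, 123]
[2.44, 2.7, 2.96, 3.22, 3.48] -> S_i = 2.44 + 0.26*i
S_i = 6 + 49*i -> [6, 55, 104, 153, 202]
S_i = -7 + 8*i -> [-7, 1, 9, 17, 25]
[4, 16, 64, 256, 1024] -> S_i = 4*4^i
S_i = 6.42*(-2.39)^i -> [6.42, -15.34, 36.67, -87.65, 209.47]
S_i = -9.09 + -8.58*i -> [-9.09, -17.67, -26.25, -34.83, -43.41]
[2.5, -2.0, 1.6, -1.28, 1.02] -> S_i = 2.50*(-0.80)^i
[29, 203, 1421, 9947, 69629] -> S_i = 29*7^i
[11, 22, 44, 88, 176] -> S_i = 11*2^i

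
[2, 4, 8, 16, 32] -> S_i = 2*2^i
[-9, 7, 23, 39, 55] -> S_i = -9 + 16*i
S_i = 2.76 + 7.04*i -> [2.76, 9.8, 16.84, 23.88, 30.92]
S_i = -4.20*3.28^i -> [-4.2, -13.78, -45.19, -148.21, -486.12]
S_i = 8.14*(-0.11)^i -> [8.14, -0.9, 0.1, -0.01, 0.0]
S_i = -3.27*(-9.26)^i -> [-3.27, 30.28, -280.39, 2596.45, -24043.17]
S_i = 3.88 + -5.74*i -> [3.88, -1.86, -7.6, -13.34, -19.08]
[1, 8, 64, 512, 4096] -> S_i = 1*8^i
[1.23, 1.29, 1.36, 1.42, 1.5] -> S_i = 1.23*1.05^i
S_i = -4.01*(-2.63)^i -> [-4.01, 10.55, -27.74, 72.95, -191.85]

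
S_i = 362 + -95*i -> [362, 267, 172, 77, -18]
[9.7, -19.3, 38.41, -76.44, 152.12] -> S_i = 9.70*(-1.99)^i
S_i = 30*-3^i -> [30, -90, 270, -810, 2430]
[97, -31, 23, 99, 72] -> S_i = Random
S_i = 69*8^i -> [69, 552, 4416, 35328, 282624]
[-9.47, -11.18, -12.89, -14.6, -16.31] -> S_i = -9.47 + -1.71*i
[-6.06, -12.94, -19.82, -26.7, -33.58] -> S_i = -6.06 + -6.88*i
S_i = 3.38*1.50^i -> [3.38, 5.07, 7.6, 11.41, 17.11]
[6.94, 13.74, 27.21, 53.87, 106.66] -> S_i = 6.94*1.98^i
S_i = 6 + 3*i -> [6, 9, 12, 15, 18]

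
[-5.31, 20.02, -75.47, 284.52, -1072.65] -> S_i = -5.31*(-3.77)^i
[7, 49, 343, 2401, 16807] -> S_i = 7*7^i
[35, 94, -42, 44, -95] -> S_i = Random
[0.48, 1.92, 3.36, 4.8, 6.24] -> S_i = 0.48 + 1.44*i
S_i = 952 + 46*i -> [952, 998, 1044, 1090, 1136]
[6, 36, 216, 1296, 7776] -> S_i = 6*6^i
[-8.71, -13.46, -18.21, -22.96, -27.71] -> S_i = -8.71 + -4.75*i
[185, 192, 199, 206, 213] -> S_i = 185 + 7*i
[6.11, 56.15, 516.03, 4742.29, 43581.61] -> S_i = 6.11*9.19^i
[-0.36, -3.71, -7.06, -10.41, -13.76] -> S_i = -0.36 + -3.35*i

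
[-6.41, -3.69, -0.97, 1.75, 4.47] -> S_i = -6.41 + 2.72*i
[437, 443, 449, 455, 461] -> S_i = 437 + 6*i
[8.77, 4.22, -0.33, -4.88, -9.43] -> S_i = 8.77 + -4.55*i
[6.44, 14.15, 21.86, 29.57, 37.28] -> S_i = 6.44 + 7.71*i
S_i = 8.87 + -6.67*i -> [8.87, 2.2, -4.47, -11.14, -17.81]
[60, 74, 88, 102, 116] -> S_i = 60 + 14*i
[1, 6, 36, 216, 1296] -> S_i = 1*6^i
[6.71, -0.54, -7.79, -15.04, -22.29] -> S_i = 6.71 + -7.25*i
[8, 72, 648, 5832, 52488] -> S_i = 8*9^i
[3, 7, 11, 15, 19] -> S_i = 3 + 4*i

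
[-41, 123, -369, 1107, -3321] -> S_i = -41*-3^i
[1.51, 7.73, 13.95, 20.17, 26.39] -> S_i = 1.51 + 6.22*i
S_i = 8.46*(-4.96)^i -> [8.46, -41.96, 208.13, -1032.32, 5120.32]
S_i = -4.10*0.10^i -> [-4.1, -0.41, -0.04, -0.0, -0.0]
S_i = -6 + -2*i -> [-6, -8, -10, -12, -14]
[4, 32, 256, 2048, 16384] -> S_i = 4*8^i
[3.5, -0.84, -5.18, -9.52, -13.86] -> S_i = 3.50 + -4.34*i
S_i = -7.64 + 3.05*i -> [-7.64, -4.59, -1.54, 1.51, 4.56]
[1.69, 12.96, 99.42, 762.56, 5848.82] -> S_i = 1.69*7.67^i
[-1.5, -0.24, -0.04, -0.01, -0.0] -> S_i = -1.50*0.16^i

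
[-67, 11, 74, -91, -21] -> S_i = Random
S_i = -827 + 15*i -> [-827, -812, -797, -782, -767]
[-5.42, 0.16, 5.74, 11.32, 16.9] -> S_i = -5.42 + 5.58*i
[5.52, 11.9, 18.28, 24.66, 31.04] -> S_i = 5.52 + 6.38*i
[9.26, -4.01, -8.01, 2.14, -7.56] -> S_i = Random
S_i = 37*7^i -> [37, 259, 1813, 12691, 88837]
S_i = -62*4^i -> [-62, -248, -992, -3968, -15872]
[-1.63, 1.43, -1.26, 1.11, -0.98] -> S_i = -1.63*(-0.88)^i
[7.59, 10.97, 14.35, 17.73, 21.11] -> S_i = 7.59 + 3.38*i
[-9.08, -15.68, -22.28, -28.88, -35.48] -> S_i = -9.08 + -6.60*i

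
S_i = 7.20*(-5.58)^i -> [7.2, -40.18, 224.18, -1250.94, 6980.22]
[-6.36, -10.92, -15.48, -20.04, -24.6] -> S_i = -6.36 + -4.56*i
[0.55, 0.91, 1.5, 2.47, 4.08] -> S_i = 0.55*1.65^i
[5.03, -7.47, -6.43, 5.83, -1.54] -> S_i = Random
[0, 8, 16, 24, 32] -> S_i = 0 + 8*i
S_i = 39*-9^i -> [39, -351, 3159, -28431, 255879]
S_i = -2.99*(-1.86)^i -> [-2.99, 5.56, -10.34, 19.24, -35.79]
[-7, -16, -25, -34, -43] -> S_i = -7 + -9*i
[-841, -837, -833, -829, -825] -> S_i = -841 + 4*i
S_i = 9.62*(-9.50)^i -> [9.62, -91.39, 868.2, -8247.95, 78355.5]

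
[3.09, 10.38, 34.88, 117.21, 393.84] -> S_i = 3.09*3.36^i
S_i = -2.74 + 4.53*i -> [-2.74, 1.79, 6.32, 10.85, 15.38]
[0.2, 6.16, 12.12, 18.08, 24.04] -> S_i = 0.20 + 5.96*i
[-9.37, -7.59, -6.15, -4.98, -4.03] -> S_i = -9.37*0.81^i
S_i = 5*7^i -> [5, 35, 245, 1715, 12005]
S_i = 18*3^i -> [18, 54, 162, 486, 1458]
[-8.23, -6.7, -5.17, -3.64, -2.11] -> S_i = -8.23 + 1.53*i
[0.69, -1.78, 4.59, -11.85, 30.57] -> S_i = 0.69*(-2.58)^i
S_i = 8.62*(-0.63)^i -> [8.62, -5.43, 3.42, -2.16, 1.36]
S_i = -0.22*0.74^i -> [-0.22, -0.16, -0.12, -0.09, -0.07]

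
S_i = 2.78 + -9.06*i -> [2.78, -6.28, -15.34, -24.4, -33.46]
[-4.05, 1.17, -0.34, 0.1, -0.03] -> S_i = -4.05*(-0.29)^i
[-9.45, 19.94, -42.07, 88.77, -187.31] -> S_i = -9.45*(-2.11)^i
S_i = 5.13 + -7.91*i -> [5.13, -2.78, -10.69, -18.6, -26.51]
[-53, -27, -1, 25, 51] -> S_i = -53 + 26*i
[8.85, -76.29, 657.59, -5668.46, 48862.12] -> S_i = 8.85*(-8.62)^i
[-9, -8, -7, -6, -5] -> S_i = -9 + 1*i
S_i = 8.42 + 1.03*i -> [8.42, 9.45, 10.48, 11.51, 12.54]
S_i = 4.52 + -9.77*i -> [4.52, -5.25, -15.02, -24.79, -34.56]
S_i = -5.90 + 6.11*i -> [-5.9, 0.21, 6.32, 12.43, 18.54]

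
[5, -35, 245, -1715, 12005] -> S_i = 5*-7^i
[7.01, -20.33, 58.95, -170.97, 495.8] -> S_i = 7.01*(-2.90)^i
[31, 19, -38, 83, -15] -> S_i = Random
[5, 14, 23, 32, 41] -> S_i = 5 + 9*i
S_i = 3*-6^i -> [3, -18, 108, -648, 3888]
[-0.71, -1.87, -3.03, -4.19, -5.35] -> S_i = -0.71 + -1.16*i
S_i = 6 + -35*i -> [6, -29, -64, -99, -134]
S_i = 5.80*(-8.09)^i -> [5.8, -46.92, 379.6, -3070.96, 24844.03]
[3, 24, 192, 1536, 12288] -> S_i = 3*8^i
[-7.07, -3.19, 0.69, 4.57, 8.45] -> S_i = -7.07 + 3.88*i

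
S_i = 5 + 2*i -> [5, 7, 9, 11, 13]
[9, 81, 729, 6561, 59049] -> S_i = 9*9^i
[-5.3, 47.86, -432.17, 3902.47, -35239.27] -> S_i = -5.30*(-9.03)^i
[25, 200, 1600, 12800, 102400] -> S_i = 25*8^i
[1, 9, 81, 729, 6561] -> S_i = 1*9^i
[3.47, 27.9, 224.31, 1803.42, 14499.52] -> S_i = 3.47*8.04^i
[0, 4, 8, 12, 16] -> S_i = 0 + 4*i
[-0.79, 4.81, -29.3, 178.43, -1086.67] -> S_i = -0.79*(-6.09)^i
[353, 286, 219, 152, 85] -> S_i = 353 + -67*i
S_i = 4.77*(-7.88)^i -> [4.77, -37.59, 296.19, -2333.98, 18391.76]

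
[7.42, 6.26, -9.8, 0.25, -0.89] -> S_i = Random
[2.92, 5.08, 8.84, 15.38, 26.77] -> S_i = 2.92*1.74^i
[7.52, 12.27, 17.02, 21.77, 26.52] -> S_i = 7.52 + 4.75*i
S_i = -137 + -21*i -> [-137, -158, -179, -200, -221]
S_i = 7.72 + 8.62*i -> [7.72, 16.34, 24.96, 33.58, 42.2]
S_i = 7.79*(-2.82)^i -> [7.79, -21.97, 61.95, -174.7, 492.64]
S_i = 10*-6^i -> [10, -60, 360, -2160, 12960]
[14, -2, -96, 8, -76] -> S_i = Random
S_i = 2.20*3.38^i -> [2.2, 7.44, 25.13, 84.95, 287.14]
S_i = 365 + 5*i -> [365, 370, 375, 380, 385]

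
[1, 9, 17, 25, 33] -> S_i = 1 + 8*i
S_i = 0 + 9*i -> [0, 9, 18, 27, 36]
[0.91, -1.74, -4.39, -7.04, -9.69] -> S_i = 0.91 + -2.65*i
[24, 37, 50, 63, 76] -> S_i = 24 + 13*i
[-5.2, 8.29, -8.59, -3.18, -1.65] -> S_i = Random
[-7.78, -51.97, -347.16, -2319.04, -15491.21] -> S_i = -7.78*6.68^i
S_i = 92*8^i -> [92, 736, 5888, 47104, 376832]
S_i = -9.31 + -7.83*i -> [-9.31, -17.14, -24.97, -32.8, -40.63]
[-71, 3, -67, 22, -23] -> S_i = Random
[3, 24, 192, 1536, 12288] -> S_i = 3*8^i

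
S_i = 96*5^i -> [96, 480, 2400, 12000, 60000]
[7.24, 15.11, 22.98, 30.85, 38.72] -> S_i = 7.24 + 7.87*i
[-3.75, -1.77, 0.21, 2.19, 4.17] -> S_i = -3.75 + 1.98*i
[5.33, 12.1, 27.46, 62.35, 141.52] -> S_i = 5.33*2.27^i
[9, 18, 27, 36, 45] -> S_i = 9 + 9*i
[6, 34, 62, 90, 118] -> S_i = 6 + 28*i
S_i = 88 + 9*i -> [88, 97, 106, 115, 124]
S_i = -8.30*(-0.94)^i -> [-8.3, 7.8, -7.33, 6.89, -6.48]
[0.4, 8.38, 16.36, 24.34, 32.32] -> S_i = 0.40 + 7.98*i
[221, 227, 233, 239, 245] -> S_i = 221 + 6*i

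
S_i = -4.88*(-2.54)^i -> [-4.88, 12.4, -31.48, 79.97, -203.12]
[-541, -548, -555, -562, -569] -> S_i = -541 + -7*i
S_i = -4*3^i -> [-4, -12, -36, -108, -324]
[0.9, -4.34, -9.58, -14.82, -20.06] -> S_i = 0.90 + -5.24*i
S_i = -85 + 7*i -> [-85, -78, -71, -64, -57]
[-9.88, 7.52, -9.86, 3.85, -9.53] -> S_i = Random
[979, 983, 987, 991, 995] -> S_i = 979 + 4*i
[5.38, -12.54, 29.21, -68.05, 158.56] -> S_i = 5.38*(-2.33)^i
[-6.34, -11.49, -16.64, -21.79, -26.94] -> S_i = -6.34 + -5.15*i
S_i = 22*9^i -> [22, 198, 1782, 16038, 144342]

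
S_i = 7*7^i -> [7, 49, 343, 2401, 16807]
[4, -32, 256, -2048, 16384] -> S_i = 4*-8^i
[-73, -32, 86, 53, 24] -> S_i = Random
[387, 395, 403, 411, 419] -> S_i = 387 + 8*i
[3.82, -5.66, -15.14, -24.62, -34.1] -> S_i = 3.82 + -9.48*i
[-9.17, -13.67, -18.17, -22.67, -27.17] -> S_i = -9.17 + -4.50*i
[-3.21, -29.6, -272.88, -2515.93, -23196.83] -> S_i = -3.21*9.22^i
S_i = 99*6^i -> [99, 594, 3564, 21384, 128304]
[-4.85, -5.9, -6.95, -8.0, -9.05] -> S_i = -4.85 + -1.05*i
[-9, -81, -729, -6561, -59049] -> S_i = -9*9^i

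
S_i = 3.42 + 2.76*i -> [3.42, 6.18, 8.94, 11.7, 14.46]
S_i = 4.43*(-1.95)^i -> [4.43, -8.64, 16.85, -32.85, 64.05]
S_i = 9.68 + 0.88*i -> [9.68, 10.56, 11.44, 12.32, 13.2]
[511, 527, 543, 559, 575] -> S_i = 511 + 16*i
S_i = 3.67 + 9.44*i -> [3.67, 13.11, 22.55, 31.99, 41.43]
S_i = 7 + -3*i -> [7, 4, 1, -2, -5]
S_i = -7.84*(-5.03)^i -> [-7.84, 39.44, -198.36, 997.75, -5018.66]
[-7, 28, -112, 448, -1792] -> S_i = -7*-4^i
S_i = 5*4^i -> [5, 20, 80, 320, 1280]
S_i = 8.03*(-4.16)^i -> [8.03, -33.4, 138.96, -578.09, 2404.85]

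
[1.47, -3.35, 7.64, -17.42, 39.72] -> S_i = 1.47*(-2.28)^i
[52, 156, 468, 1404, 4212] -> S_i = 52*3^i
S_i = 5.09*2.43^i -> [5.09, 12.37, 30.06, 73.04, 177.48]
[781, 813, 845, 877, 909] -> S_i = 781 + 32*i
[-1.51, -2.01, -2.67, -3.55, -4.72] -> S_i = -1.51*1.33^i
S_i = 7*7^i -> [7, 49, 343, 2401, 16807]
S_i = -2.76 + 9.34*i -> [-2.76, 6.58, 15.92, 25.26, 34.6]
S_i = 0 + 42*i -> [0, 42, 84, 126, 168]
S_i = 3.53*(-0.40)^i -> [3.53, -1.41, 0.56, -0.23, 0.09]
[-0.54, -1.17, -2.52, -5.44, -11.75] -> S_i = -0.54*2.16^i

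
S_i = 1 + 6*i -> [1, 7, 13, 19, 25]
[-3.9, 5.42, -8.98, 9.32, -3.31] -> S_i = Random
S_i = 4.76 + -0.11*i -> [4.76, 4.65, 4.54, 4.43, 4.32]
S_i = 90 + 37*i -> [90, 127, 164, 201, 238]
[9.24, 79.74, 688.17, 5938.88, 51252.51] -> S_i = 9.24*8.63^i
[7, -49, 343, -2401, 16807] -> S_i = 7*-7^i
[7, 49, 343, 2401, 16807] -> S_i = 7*7^i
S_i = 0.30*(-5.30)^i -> [0.3, -1.59, 8.43, -44.66, 236.71]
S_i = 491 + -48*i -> [491, 443, 395, 347, 299]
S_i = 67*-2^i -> [67, -134, 268, -536, 1072]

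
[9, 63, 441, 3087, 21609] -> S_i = 9*7^i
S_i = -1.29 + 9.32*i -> [-1.29, 8.03, 17.35, 26.67, 35.99]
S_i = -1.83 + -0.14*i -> [-1.83, -1.97, -2.11, -2.25, -2.39]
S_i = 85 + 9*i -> [85, 94, 103, 112, 121]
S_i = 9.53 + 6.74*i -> [9.53, 16.27, 23.01, 29.75, 36.49]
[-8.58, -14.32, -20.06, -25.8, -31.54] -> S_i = -8.58 + -5.74*i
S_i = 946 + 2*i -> [946, 948, 950, 952, 954]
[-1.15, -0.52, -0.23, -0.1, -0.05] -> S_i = -1.15*0.45^i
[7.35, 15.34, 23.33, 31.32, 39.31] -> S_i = 7.35 + 7.99*i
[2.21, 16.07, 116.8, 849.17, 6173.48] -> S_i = 2.21*7.27^i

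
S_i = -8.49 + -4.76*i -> [-8.49, -13.25, -18.01, -22.77, -27.53]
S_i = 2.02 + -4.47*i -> [2.02, -2.45, -6.92, -11.39, -15.86]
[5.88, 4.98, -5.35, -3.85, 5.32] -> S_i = Random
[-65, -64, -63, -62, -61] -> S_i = -65 + 1*i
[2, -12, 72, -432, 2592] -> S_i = 2*-6^i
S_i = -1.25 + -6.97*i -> [-1.25, -8.22, -15.19, -22.16, -29.13]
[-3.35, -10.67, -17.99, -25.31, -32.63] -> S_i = -3.35 + -7.32*i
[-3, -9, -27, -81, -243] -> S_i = -3*3^i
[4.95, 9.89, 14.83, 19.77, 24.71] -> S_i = 4.95 + 4.94*i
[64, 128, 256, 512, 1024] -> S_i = 64*2^i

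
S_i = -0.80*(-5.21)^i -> [-0.8, 4.17, -21.72, 113.14, -589.44]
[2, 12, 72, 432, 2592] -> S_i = 2*6^i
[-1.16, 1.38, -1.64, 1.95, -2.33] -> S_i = -1.16*(-1.19)^i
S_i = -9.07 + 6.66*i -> [-9.07, -2.41, 4.25, 10.91, 17.57]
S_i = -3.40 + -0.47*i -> [-3.4, -3.87, -4.34, -4.81, -5.28]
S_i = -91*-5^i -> [-91, 455, -2275, 11375, -56875]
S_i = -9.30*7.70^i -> [-9.3, -71.61, -551.4, -4245.76, -32692.33]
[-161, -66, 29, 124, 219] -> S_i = -161 + 95*i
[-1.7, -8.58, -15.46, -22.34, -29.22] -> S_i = -1.70 + -6.88*i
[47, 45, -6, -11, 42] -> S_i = Random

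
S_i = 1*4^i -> [1, 4, 16, 64, 256]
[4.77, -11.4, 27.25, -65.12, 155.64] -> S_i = 4.77*(-2.39)^i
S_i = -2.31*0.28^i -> [-2.31, -0.65, -0.18, -0.05, -0.01]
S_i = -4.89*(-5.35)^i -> [-4.89, 26.16, -139.96, 748.81, -4006.12]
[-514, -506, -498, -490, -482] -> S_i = -514 + 8*i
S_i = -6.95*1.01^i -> [-6.95, -7.02, -7.09, -7.16, -7.23]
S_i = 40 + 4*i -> [40, 44, 48, 52, 56]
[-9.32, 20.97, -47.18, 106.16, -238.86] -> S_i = -9.32*(-2.25)^i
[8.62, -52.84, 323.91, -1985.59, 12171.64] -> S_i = 8.62*(-6.13)^i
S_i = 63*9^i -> [63, 567, 5103, 45927, 413343]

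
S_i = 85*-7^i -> [85, -595, 4165, -29155, 204085]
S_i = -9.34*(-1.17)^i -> [-9.34, 10.93, -12.79, 14.96, -17.5]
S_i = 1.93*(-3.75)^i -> [1.93, -7.24, 27.14, -101.78, 381.67]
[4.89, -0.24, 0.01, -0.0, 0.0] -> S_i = 4.89*(-0.05)^i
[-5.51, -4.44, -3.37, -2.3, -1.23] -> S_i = -5.51 + 1.07*i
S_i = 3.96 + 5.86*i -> [3.96, 9.82, 15.68, 21.54, 27.4]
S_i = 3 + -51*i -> [3, -48, -99, -150, -201]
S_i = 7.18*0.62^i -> [7.18, 4.45, 2.76, 1.71, 1.06]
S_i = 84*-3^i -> [84, -252, 756, -2268, 6804]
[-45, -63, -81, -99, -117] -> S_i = -45 + -18*i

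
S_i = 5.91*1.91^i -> [5.91, 11.29, 21.56, 41.18, 78.65]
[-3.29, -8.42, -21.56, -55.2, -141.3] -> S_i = -3.29*2.56^i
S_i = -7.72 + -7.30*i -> [-7.72, -15.02, -22.32, -29.62, -36.92]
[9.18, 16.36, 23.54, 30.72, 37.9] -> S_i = 9.18 + 7.18*i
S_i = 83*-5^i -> [83, -415, 2075, -10375, 51875]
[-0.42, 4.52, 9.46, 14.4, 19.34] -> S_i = -0.42 + 4.94*i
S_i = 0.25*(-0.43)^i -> [0.25, -0.11, 0.05, -0.02, 0.01]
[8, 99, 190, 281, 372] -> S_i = 8 + 91*i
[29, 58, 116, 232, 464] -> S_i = 29*2^i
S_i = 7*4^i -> [7, 28, 112, 448, 1792]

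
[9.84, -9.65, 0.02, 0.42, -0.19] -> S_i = Random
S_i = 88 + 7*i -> [88, 95, 102, 109, 116]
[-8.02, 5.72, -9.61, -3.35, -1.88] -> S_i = Random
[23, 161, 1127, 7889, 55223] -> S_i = 23*7^i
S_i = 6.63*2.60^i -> [6.63, 17.24, 44.82, 116.53, 302.98]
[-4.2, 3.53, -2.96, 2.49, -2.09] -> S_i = -4.20*(-0.84)^i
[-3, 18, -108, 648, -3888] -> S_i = -3*-6^i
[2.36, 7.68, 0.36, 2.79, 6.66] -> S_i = Random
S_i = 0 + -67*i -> [0, -67, -134, -201, -268]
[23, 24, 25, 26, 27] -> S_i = 23 + 1*i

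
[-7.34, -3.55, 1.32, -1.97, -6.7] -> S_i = Random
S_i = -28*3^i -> [-28, -84, -252, -756, -2268]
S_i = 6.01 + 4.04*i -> [6.01, 10.05, 14.09, 18.13, 22.17]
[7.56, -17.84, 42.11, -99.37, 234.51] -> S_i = 7.56*(-2.36)^i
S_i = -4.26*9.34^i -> [-4.26, -39.79, -371.62, -3470.96, -32418.81]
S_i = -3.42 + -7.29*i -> [-3.42, -10.71, -18.0, -25.29, -32.58]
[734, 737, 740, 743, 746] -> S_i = 734 + 3*i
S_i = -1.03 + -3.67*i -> [-1.03, -4.7, -8.37, -12.04, -15.71]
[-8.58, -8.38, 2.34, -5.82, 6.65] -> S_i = Random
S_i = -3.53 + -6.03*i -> [-3.53, -9.56, -15.59, -21.62, -27.65]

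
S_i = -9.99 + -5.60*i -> [-9.99, -15.59, -21.19, -26.79, -32.39]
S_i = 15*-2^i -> [15, -30, 60, -120, 240]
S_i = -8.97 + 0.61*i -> [-8.97, -8.36, -7.75, -7.14, -6.53]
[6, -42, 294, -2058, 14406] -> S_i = 6*-7^i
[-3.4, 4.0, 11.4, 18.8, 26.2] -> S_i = -3.40 + 7.40*i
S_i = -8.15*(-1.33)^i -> [-8.15, 10.84, -14.42, 19.17, -25.5]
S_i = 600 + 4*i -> [600, 604, 608, 612, 616]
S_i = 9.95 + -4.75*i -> [9.95, 5.2, 0.45, -4.3, -9.05]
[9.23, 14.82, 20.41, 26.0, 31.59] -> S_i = 9.23 + 5.59*i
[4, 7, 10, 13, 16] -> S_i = 4 + 3*i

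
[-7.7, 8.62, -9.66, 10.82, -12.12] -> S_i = -7.70*(-1.12)^i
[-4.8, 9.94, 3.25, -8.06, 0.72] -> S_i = Random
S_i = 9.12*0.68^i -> [9.12, 6.2, 4.22, 2.87, 1.95]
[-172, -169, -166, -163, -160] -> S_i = -172 + 3*i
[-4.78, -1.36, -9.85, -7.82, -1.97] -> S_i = Random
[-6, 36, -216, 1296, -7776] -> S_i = -6*-6^i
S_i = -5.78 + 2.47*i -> [-5.78, -3.31, -0.84, 1.63, 4.1]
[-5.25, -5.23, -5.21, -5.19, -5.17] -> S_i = -5.25 + 0.02*i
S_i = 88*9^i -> [88, 792, 7128, 64152, 577368]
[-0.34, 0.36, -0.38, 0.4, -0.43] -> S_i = -0.34*(-1.06)^i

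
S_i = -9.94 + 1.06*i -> [-9.94, -8.88, -7.82, -6.76, -5.7]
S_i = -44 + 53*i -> [-44, 9, 62, 115, 168]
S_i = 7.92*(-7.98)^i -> [7.92, -63.2, 504.35, -4024.7, 32117.13]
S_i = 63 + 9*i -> [63, 72, 81, 90, 99]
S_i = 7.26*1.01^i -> [7.26, 7.33, 7.41, 7.48, 7.55]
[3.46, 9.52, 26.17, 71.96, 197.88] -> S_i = 3.46*2.75^i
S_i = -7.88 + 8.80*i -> [-7.88, 0.92, 9.72, 18.52, 27.32]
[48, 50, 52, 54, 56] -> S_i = 48 + 2*i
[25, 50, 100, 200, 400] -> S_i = 25*2^i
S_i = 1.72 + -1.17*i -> [1.72, 0.55, -0.62, -1.79, -2.96]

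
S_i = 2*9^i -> [2, 18, 162, 1458, 13122]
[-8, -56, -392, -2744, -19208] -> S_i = -8*7^i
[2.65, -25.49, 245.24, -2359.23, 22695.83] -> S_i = 2.65*(-9.62)^i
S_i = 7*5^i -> [7, 35, 175, 875, 4375]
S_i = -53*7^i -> [-53, -371, -2597, -18179, -127253]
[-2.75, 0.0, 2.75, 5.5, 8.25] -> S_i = -2.75 + 2.75*i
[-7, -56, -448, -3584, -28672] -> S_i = -7*8^i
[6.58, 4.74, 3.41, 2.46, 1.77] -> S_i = 6.58*0.72^i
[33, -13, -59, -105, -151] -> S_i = 33 + -46*i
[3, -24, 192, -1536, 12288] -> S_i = 3*-8^i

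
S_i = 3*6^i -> [3, 18, 108, 648, 3888]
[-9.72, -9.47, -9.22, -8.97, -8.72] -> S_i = -9.72 + 0.25*i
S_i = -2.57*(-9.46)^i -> [-2.57, 24.31, -229.99, 2175.74, -20582.48]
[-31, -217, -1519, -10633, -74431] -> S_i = -31*7^i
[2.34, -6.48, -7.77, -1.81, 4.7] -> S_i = Random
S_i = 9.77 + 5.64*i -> [9.77, 15.41, 21.05, 26.69, 32.33]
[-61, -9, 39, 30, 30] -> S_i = Random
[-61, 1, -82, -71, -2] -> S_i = Random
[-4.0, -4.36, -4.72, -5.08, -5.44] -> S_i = -4.00 + -0.36*i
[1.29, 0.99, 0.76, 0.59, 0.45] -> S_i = 1.29*0.77^i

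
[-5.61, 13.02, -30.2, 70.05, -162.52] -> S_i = -5.61*(-2.32)^i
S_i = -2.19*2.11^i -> [-2.19, -4.62, -9.75, -20.57, -43.41]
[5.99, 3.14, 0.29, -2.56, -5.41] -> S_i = 5.99 + -2.85*i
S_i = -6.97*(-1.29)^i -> [-6.97, 8.99, -11.6, 14.96, -19.3]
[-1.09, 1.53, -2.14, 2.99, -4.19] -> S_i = -1.09*(-1.40)^i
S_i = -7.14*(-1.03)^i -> [-7.14, 7.35, -7.57, 7.8, -8.04]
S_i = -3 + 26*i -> [-3, 23, 49, 75, 101]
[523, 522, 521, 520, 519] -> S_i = 523 + -1*i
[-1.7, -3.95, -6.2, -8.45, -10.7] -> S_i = -1.70 + -2.25*i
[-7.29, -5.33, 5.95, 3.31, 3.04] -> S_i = Random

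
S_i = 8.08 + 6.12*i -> [8.08, 14.2, 20.32, 26.44, 32.56]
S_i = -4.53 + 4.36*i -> [-4.53, -0.17, 4.19, 8.55, 12.91]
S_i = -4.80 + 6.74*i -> [-4.8, 1.94, 8.68, 15.42, 22.16]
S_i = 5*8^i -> [5, 40, 320, 2560, 20480]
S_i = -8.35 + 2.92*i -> [-8.35, -5.43, -2.51, 0.41, 3.33]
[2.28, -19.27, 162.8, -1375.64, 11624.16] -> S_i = 2.28*(-8.45)^i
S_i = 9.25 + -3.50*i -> [9.25, 5.75, 2.25, -1.25, -4.75]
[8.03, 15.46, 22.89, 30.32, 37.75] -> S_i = 8.03 + 7.43*i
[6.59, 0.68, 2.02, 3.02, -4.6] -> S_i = Random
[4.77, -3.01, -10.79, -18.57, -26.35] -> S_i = 4.77 + -7.78*i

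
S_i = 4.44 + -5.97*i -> [4.44, -1.53, -7.5, -13.47, -19.44]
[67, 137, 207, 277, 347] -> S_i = 67 + 70*i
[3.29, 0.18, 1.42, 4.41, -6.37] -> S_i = Random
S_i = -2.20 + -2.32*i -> [-2.2, -4.52, -6.84, -9.16, -11.48]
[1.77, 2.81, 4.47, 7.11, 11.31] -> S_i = 1.77*1.59^i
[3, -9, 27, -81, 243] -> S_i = 3*-3^i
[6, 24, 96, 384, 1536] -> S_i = 6*4^i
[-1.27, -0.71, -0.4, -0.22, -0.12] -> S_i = -1.27*0.56^i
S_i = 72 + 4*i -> [72, 76, 80, 84, 88]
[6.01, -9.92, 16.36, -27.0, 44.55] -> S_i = 6.01*(-1.65)^i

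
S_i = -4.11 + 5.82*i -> [-4.11, 1.71, 7.53, 13.35, 19.17]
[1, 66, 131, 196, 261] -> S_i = 1 + 65*i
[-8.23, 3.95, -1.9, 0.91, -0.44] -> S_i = -8.23*(-0.48)^i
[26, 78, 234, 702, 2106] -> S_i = 26*3^i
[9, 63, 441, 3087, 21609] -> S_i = 9*7^i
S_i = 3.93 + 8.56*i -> [3.93, 12.49, 21.05, 29.61, 38.17]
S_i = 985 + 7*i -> [985, 992, 999, 1006, 1013]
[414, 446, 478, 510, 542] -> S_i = 414 + 32*i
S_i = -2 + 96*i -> [-2, 94, 190, 286, 382]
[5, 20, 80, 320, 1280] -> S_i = 5*4^i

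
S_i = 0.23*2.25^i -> [0.23, 0.52, 1.16, 2.62, 5.89]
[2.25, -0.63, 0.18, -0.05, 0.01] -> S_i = 2.25*(-0.28)^i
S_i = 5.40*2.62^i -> [5.4, 14.15, 37.07, 97.12, 254.45]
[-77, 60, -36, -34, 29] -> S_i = Random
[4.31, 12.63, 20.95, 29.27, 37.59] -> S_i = 4.31 + 8.32*i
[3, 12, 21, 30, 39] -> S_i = 3 + 9*i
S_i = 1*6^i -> [1, 6, 36, 216, 1296]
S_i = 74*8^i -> [74, 592, 4736, 37888, 303104]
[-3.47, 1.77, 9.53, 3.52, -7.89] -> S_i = Random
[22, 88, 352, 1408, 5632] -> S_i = 22*4^i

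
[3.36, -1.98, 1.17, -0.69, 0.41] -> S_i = 3.36*(-0.59)^i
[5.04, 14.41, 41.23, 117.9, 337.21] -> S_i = 5.04*2.86^i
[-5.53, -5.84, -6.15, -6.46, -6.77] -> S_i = -5.53 + -0.31*i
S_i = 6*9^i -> [6, 54, 486, 4374, 39366]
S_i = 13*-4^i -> [13, -52, 208, -832, 3328]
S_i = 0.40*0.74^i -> [0.4, 0.3, 0.22, 0.16, 0.12]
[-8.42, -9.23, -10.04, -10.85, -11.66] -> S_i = -8.42 + -0.81*i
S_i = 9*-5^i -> [9, -45, 225, -1125, 5625]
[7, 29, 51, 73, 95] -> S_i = 7 + 22*i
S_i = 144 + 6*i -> [144, 150, 156, 162, 168]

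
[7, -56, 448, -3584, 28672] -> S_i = 7*-8^i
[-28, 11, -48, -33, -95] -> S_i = Random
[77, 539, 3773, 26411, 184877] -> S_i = 77*7^i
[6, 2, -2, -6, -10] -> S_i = 6 + -4*i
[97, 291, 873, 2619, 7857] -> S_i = 97*3^i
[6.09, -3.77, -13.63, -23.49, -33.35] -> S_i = 6.09 + -9.86*i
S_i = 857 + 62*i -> [857, 919, 981, 1043, 1105]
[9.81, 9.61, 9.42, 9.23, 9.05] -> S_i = 9.81*0.98^i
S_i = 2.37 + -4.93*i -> [2.37, -2.56, -7.49, -12.42, -17.35]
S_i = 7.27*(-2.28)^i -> [7.27, -16.58, 37.79, -86.17, 196.46]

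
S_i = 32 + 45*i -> [32, 77, 122, 167, 212]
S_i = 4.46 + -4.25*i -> [4.46, 0.21, -4.04, -8.29, -12.54]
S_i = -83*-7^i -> [-83, 581, -4067, 28469, -199283]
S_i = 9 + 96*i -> [9, 105, 201, 297, 393]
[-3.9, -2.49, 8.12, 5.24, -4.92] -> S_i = Random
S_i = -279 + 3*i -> [-279, -276, -273, -270, -267]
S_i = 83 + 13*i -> [83, 96, 109, 122, 135]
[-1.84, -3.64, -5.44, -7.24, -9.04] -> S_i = -1.84 + -1.80*i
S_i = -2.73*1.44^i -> [-2.73, -3.93, -5.66, -8.15, -11.74]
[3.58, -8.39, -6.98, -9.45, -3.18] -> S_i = Random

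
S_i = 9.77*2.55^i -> [9.77, 24.91, 63.53, 162.0, 413.1]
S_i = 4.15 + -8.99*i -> [4.15, -4.84, -13.83, -22.82, -31.81]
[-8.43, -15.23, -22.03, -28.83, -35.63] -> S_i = -8.43 + -6.80*i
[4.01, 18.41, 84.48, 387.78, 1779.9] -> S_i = 4.01*4.59^i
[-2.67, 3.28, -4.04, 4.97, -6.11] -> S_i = -2.67*(-1.23)^i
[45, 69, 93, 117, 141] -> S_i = 45 + 24*i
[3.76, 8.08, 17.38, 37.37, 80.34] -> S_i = 3.76*2.15^i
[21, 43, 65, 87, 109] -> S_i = 21 + 22*i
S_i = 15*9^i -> [15, 135, 1215, 10935, 98415]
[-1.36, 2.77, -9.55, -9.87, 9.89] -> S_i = Random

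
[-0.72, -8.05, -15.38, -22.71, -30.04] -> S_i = -0.72 + -7.33*i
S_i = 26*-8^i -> [26, -208, 1664, -13312, 106496]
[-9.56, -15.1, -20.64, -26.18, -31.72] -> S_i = -9.56 + -5.54*i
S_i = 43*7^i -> [43, 301, 2107, 14749, 103243]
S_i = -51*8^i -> [-51, -408, -3264, -26112, -208896]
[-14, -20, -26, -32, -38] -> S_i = -14 + -6*i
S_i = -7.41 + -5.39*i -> [-7.41, -12.8, -18.19, -23.58, -28.97]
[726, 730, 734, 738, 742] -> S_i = 726 + 4*i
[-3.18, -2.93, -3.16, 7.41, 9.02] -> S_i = Random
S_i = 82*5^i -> [82, 410, 2050, 10250, 51250]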